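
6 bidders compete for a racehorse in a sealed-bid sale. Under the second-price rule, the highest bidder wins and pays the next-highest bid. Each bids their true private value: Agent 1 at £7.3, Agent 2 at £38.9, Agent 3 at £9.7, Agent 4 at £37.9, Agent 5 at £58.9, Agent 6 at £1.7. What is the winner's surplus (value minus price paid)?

Surplus = £20.0.

Ranking the bids: Agent 5 £58.9, then Agent 2 £38.9, then Agent 4 £37.9, then Agent 3 £9.7, then Agent 1 £7.3, then Agent 6 £1.7.
Agent 5 wins with the top bid and pays the second-highest, £38.9.
Surplus = £58.9 − £38.9 = £20.0.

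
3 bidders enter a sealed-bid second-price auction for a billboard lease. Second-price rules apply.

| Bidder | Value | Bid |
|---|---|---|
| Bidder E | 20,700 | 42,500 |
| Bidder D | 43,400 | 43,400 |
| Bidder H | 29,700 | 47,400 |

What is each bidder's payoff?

Ranking the bids: Bidder H 47,400, then Bidder D 43,400, then Bidder E 42,500.
Bidder H has the top bid and wins; the price is the second-highest bid, 43,400.
Bidder H's payoff = 29,700 − 43,400 = -13,700. All other bidders lose, so their payoff is 0.

Payoffs: Bidder E 0, Bidder D 0, Bidder H -13,700.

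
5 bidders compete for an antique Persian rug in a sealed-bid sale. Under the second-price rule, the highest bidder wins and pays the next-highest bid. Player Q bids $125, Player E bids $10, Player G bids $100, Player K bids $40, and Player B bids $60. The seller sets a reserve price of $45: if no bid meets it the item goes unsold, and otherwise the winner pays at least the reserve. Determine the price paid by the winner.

Ranking the bids: Player Q $125, then Player G $100, then Player B $60, then Player K $40, then Player E $10.
Player Q has the highest bid, so Player Q wins.
The second-highest bid is $100, which exceeds the reserve, so that sets the price.

Price paid: $100.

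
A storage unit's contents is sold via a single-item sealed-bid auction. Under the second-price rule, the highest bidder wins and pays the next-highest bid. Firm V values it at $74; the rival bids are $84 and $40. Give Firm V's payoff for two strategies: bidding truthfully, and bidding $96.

The highest competing bid is $84.
Bidding truthfully at $74: the top bid is $84 (a rival), so Firm V loses. Payoff = $0.
Bidding $96: Firm V has the top bid, wins, and pays the second-highest bid $84. Payoff = $74 − $84 = -$10.

(a) $0  (b) -$10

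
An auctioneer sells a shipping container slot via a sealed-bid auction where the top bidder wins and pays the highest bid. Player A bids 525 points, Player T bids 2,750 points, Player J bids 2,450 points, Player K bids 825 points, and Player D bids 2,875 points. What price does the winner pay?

2,875 points

Ranking the bids: Player D 2,875 points > Player T 2,750 points > Player J 2,450 points > Player K 825 points > Player A 525 points.
Player D is the highest bidder, so Player D wins.
Under the first-price rule, the price is the highest bid: 2,875 points.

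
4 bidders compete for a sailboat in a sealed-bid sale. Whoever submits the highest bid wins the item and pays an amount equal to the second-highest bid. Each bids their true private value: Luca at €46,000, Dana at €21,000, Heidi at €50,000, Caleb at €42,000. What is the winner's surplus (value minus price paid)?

€4,000

Ordered from highest: Heidi €50,000, then Luca €46,000, then Caleb €42,000, then Dana €21,000.
Heidi wins with the top bid and pays the second-highest, €46,000.
Surplus = €50,000 − €46,000 = €4,000.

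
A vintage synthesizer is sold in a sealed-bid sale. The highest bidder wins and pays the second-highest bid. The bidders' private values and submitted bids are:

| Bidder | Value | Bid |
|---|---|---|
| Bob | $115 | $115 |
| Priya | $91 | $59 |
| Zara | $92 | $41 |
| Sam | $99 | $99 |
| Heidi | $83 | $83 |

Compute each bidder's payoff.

Ordered from highest: Bob $115, then Sam $99, then Heidi $83, then Priya $59, then Zara $41.
Bob has the top bid and wins; the price is the second-highest bid, $99.
Bob's payoff = $115 − $99 = $16. All other bidders lose, so their payoff is 0.

Bob $16, Priya $0, Zara $0, Sam $0, Heidi $0.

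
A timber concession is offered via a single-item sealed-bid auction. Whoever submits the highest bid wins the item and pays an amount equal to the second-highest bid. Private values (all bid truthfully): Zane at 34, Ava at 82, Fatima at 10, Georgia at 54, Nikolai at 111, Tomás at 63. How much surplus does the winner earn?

Ordered from highest: Nikolai 111 > Ava 82 > Tomás 63 > Georgia 54 > Zane 34 > Fatima 10.
Nikolai wins with the top bid and pays the second-highest, 82.
Surplus = 111 − 82 = 29.

Surplus = 29.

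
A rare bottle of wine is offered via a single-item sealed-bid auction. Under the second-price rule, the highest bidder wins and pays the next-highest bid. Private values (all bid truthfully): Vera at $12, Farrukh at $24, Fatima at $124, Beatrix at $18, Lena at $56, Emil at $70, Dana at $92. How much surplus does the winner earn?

Winner's surplus: $32.

Sorted high to low: Fatima $124 > Dana $92 > Emil $70 > Lena $56 > Farrukh $24 > Beatrix $18 > Vera $12.
Fatima wins with the top bid and pays the second-highest, $92.
Surplus = $124 − $92 = $32.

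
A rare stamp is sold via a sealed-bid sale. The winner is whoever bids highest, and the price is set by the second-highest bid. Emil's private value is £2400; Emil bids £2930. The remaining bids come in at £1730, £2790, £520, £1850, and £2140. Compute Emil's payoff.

Highest competing bid: £2790.
Emil's bid £2930 is the highest overall, so Emil wins and pays the second-highest bid, £2790.
Payoff = value − price = £2400 − £2790 = -£390.
Overbidding won the item at a price above value — truthful bidding would have avoided this loss.

-£390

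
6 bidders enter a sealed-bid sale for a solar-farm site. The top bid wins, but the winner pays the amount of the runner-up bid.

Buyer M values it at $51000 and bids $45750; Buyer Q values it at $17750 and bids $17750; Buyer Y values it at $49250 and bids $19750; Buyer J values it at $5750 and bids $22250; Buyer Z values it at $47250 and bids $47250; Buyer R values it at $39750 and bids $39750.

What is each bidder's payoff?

Payoffs: Buyer M $0, Buyer Q $0, Buyer Y $0, Buyer J $0, Buyer Z $1500, Buyer R $0.

Ranking the bids: Buyer Z $47250; Buyer M $45750; Buyer R $39750; Buyer J $22250; Buyer Y $19750; Buyer Q $17750.
Buyer Z has the top bid and wins; the price is the second-highest bid, $45750.
Buyer Z's payoff = $47250 − $45750 = $1500. All other bidders lose, so their payoff is 0.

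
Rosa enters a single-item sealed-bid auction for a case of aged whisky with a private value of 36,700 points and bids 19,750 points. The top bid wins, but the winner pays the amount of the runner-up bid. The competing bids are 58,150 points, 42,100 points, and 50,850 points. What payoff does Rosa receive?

Highest competing bid: 58,150 points.
Rosa's bid 19,750 points is not the highest, so Rosa loses, pays nothing, and earns zero payoff.

0 points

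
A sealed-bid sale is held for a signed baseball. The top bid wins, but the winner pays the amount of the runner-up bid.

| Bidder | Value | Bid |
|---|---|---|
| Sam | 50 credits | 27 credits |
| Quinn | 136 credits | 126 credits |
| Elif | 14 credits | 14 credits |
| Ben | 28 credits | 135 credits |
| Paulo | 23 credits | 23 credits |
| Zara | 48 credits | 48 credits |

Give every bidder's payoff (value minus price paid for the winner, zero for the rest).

Sam 0 credits, Quinn 0 credits, Elif 0 credits, Ben -98 credits, Paulo 0 credits, Zara 0 credits.

Bids in descending order: Ben 135 credits > Quinn 126 credits > Zara 48 credits > Sam 27 credits > Paulo 23 credits > Elif 14 credits.
Ben has the top bid and wins; the price is the second-highest bid, 126 credits.
Ben's payoff = 28 credits − 126 credits = -98 credits. All other bidders lose, so their payoff is 0.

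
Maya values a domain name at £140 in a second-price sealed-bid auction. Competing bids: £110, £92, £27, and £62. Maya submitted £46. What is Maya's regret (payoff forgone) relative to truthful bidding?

The highest competing bid is £110.
Bidding truthfully at £140: Maya has the top bid, wins, and pays the second-highest bid £110. Payoff = £140 − £110 = £30.
Bidding £46: the top bid is £110 (a rival), so Maya loses. Payoff = £0.
Regret = truthful payoff − actual payoff = £30 − £0 = £30.
Deviating from a truthful bid can only lose payoff in a second-price auction — never gain.

Payoff forgone: £30.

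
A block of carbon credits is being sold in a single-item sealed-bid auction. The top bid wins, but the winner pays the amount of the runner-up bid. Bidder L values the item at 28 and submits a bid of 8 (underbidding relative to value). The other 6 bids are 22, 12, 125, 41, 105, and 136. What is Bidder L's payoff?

Highest competing bid: 136.
Bidder L's bid 8 is not the highest, so Bidder L loses, pays nothing, and earns zero payoff.

Payoff = 0.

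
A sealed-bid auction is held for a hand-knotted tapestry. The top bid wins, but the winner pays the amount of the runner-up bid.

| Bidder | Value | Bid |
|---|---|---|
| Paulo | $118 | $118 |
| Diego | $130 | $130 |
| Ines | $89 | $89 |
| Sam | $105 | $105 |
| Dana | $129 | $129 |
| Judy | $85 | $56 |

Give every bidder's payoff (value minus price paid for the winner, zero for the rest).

Payoffs: Paulo $0, Diego $1, Ines $0, Sam $0, Dana $0, Judy $0.

Ranking the bids: Diego $130; Dana $129; Paulo $118; Sam $105; Ines $89; Judy $56.
Diego has the top bid and wins; the price is the second-highest bid, $129.
Diego's payoff = $130 − $129 = $1. All other bidders lose, so their payoff is 0.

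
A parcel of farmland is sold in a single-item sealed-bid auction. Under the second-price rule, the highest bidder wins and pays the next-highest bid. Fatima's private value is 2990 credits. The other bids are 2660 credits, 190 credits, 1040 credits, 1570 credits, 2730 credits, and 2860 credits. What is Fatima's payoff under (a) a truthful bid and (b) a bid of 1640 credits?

(a) 130 credits  (b) 0 credits

The highest competing bid is 2860 credits.
Bidding truthfully at 2990 credits: Fatima has the top bid, wins, and pays the second-highest bid 2860 credits. Payoff = 2990 credits − 2860 credits = 130 credits.
Bidding 1640 credits: the top bid is 2860 credits (a rival), so Fatima loses. Payoff = 0 credits.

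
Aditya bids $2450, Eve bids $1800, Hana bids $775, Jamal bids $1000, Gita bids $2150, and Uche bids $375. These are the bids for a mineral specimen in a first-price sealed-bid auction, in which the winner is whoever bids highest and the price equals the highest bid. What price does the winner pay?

Ordered from highest: Aditya $2450, then Gita $2150, then Eve $1800, then Jamal $1000, then Hana $775, then Uche $375.
Aditya is the highest bidder, so Aditya wins.
Under the first-price rule, the price is the highest bid: $2450.

$2450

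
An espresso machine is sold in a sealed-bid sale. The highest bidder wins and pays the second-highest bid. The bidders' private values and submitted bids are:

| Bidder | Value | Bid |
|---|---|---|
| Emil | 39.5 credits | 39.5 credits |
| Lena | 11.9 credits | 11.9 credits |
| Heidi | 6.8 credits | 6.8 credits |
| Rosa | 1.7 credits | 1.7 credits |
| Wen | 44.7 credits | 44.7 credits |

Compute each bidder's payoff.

Ranking the bids: Wen 44.7 credits > Emil 39.5 credits > Lena 11.9 credits > Heidi 6.8 credits > Rosa 1.7 credits.
Wen has the top bid and wins; the price is the second-highest bid, 39.5 credits.
Wen's payoff = 44.7 credits − 39.5 credits = 5.2 credits. All other bidders lose, so their payoff is 0.

Emil 0.0 credits, Lena 0.0 credits, Heidi 0.0 credits, Rosa 0.0 credits, Wen 5.2 credits.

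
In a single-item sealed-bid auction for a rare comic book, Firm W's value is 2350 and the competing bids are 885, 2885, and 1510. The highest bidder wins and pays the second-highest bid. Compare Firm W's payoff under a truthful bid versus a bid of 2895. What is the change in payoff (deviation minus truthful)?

The highest competing bid is 2885.
Bidding truthfully at 2350: the top bid is 2885 (a rival), so Firm W loses. Payoff = 0.
Bidding 2895: Firm W has the top bid, wins, and pays the second-highest bid 2885. Payoff = 2350 − 2885 = -535.
Change = -535 − 0 = -535.
Deviating from a truthful bid can only lose payoff in a second-price auction — never gain.

-535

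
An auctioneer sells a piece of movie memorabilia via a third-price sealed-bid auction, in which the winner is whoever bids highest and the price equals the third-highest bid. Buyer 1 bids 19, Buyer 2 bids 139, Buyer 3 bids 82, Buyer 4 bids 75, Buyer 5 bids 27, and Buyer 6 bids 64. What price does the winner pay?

Bids in descending order: Buyer 2 139 > Buyer 3 82 > Buyer 4 75 > Buyer 6 64 > Buyer 5 27 > Buyer 1 19.
Buyer 2 is the highest bidder, so Buyer 2 wins.
Under the third-price rule, the price is the third-highest bid: 75.

The winner pays 75.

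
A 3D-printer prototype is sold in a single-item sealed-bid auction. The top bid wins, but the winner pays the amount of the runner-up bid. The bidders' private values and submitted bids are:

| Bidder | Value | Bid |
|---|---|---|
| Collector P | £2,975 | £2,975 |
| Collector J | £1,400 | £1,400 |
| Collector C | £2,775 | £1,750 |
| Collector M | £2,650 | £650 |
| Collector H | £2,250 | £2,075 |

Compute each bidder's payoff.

Ranking the bids: Collector P £2,975 > Collector H £2,075 > Collector C £1,750 > Collector J £1,400 > Collector M £650.
Collector P has the top bid and wins; the price is the second-highest bid, £2,075.
Collector P's payoff = £2,975 − £2,075 = £900. All other bidders lose, so their payoff is 0.

Collector P £900, Collector J £0, Collector C £0, Collector M £0, Collector H £0.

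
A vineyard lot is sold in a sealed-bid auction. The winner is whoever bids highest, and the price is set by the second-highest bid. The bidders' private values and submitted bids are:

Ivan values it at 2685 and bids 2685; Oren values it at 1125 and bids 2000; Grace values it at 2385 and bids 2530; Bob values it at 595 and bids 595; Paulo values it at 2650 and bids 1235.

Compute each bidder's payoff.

Ivan 155, Oren 0, Grace 0, Bob 0, Paulo 0.

Bids in descending order: Ivan 2685; Grace 2530; Oren 2000; Paulo 1235; Bob 595.
Ivan has the top bid and wins; the price is the second-highest bid, 2530.
Ivan's payoff = 2685 − 2530 = 155. All other bidders lose, so their payoff is 0.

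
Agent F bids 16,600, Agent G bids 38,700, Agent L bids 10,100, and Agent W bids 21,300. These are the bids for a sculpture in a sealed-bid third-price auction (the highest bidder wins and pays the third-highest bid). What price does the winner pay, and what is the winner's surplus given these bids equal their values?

The winner pays 16,600 for a surplus of 22,100.

Ranking the bids: Agent G 38,700, then Agent W 21,300, then Agent F 16,600, then Agent L 10,100.
Agent G is the highest bidder, so Agent G wins.
Under the third-price rule, the price is the third-highest bid: 16,600.
Surplus = 38,700 − 16,600 = 22,100.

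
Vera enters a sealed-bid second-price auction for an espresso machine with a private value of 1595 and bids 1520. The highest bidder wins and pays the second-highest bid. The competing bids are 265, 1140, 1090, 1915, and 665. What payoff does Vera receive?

Highest competing bid: 1915.
Vera's bid 1520 is not the highest, so Vera loses, pays nothing, and earns zero payoff.

0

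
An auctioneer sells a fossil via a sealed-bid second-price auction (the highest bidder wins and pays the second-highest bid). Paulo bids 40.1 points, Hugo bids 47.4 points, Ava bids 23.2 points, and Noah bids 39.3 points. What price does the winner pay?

Price paid: 40.1 points.

Bids in descending order: Hugo 47.4 points, then Paulo 40.1 points, then Noah 39.3 points, then Ava 23.2 points.
Hugo is the highest bidder, so Hugo wins.
Under the second-price rule, the price is the second-highest bid: 40.1 points.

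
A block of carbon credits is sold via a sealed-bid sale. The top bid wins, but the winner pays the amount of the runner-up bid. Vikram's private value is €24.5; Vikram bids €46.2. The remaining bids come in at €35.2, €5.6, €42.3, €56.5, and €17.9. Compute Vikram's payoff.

Highest competing bid: €56.5.
Vikram's bid €46.2 is not the highest, so Vikram loses, pays nothing, and earns zero payoff.

€0.0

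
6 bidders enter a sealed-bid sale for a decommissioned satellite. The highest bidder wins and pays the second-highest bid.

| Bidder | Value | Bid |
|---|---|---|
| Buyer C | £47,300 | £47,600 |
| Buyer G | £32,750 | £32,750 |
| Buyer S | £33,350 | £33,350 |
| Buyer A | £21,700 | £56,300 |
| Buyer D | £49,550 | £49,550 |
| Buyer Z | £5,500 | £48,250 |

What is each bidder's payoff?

Ranking the bids: Buyer A £56,300; Buyer D £49,550; Buyer Z £48,250; Buyer C £47,600; Buyer S £33,350; Buyer G £32,750.
Buyer A has the top bid and wins; the price is the second-highest bid, £49,550.
Buyer A's payoff = £21,700 − £49,550 = -£27,850. All other bidders lose, so their payoff is 0.

Payoffs: Buyer C £0, Buyer G £0, Buyer S £0, Buyer A -£27,850, Buyer D £0, Buyer Z £0.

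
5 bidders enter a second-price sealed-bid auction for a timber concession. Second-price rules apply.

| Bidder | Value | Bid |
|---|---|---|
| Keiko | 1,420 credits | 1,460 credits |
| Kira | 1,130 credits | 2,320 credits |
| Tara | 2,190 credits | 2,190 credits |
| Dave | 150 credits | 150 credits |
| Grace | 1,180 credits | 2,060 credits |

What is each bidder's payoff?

Sorted high to low: Kira 2,320 credits, then Tara 2,190 credits, then Grace 2,060 credits, then Keiko 1,460 credits, then Dave 150 credits.
Kira has the top bid and wins; the price is the second-highest bid, 2,190 credits.
Kira's payoff = 1,130 credits − 2,190 credits = -1,060 credits. All other bidders lose, so their payoff is 0.

Keiko 0 credits, Kira -1,060 credits, Tara 0 credits, Dave 0 credits, Grace 0 credits.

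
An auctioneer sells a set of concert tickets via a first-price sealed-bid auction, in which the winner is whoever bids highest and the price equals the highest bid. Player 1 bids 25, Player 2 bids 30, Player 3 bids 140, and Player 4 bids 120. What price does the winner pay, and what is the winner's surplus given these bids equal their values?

The winner pays 140 for a surplus of 0.

Sorted high to low: Player 3 140 > Player 4 120 > Player 2 30 > Player 1 25.
Player 3 is the highest bidder, so Player 3 wins.
Under the first-price rule, the price is the highest bid: 140.
Surplus = 140 − 140 = 0.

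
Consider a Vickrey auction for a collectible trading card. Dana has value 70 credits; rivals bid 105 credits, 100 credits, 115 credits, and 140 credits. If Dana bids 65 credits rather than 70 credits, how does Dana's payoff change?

The highest competing bid is 140 credits.
Bidding truthfully at 70 credits: the top bid is 140 credits (a rival), so Dana loses. Payoff = 0 credits.
Bidding 65 credits: the top bid is 140 credits (a rival), so Dana loses. Payoff = 0 credits.
Change = 0 credits − 0 credits = 0 credits.

Payoff change: 0 credits.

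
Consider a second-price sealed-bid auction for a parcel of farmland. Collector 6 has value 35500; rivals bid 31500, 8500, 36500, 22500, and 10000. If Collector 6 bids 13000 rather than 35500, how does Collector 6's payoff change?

0

The highest competing bid is 36500.
Bidding truthfully at 35500: the top bid is 36500 (a rival), so Collector 6 loses. Payoff = 0.
Bidding 13000: the top bid is 36500 (a rival), so Collector 6 loses. Payoff = 0.
Change = 0 − 0 = 0.
The bid only affects whether you win, not the price — here both bids land on the same side of the top rival bid, so the deviation is payoff-neutral.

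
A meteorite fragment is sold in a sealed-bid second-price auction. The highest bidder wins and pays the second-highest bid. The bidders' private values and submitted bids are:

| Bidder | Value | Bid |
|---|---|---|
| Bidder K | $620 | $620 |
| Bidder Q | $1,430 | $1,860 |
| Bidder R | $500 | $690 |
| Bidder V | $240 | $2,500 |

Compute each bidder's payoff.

Bidder K $0, Bidder Q $0, Bidder R $0, Bidder V -$1,620.

Bids in descending order: Bidder V $2,500 > Bidder Q $1,860 > Bidder R $690 > Bidder K $620.
Bidder V has the top bid and wins; the price is the second-highest bid, $1,860.
Bidder V's payoff = $240 − $1,860 = -$1,620. All other bidders lose, so their payoff is 0.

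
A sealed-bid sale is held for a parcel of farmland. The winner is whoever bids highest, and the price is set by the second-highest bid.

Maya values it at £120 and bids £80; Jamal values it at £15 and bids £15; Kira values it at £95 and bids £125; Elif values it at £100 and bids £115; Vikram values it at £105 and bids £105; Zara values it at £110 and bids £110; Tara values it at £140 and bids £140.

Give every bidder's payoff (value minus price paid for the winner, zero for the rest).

Bids in descending order: Tara £140, then Kira £125, then Elif £115, then Zara £110, then Vikram £105, then Maya £80, then Jamal £15.
Tara has the top bid and wins; the price is the second-highest bid, £125.
Tara's payoff = £140 − £125 = £15. All other bidders lose, so their payoff is 0.

Payoffs: Maya £0, Jamal £0, Kira £0, Elif £0, Vikram £0, Zara £0, Tara £15.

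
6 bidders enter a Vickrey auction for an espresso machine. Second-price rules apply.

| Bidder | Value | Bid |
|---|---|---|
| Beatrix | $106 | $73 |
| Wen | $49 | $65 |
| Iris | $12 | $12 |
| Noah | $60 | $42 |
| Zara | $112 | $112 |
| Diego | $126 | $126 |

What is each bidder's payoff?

Beatrix $0, Wen $0, Iris $0, Noah $0, Zara $0, Diego $14.

Ordered from highest: Diego $126, then Zara $112, then Beatrix $73, then Wen $65, then Noah $42, then Iris $12.
Diego has the top bid and wins; the price is the second-highest bid, $112.
Diego's payoff = $126 − $112 = $14. All other bidders lose, so their payoff is 0.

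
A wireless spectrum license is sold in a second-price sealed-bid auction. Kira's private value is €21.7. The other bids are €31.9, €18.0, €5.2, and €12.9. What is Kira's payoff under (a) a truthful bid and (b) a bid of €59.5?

Truthful: €0.0; alternative: -€10.2.

The highest competing bid is €31.9.
Bidding truthfully at €21.7: the top bid is €31.9 (a rival), so Kira loses. Payoff = €0.0.
Bidding €59.5: Kira has the top bid, wins, and pays the second-highest bid €31.9. Payoff = €21.7 − €31.9 = -€10.2.
Deviating from a truthful bid can only lose payoff in a second-price auction — never gain.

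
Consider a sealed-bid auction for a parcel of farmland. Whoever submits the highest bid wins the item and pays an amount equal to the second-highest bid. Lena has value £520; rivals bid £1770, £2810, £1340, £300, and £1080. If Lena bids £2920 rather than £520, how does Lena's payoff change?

The highest competing bid is £2810.
Bidding truthfully at £520: the top bid is £2810 (a rival), so Lena loses. Payoff = £0.
Bidding £2920: Lena has the top bid, wins, and pays the second-highest bid £2810. Payoff = £520 − £2810 = -£2290.
Change = -£2290 − £0 = -£2290.
Deviating from a truthful bid can only lose payoff in a second-price auction — never gain.

Payoff change: -£2290.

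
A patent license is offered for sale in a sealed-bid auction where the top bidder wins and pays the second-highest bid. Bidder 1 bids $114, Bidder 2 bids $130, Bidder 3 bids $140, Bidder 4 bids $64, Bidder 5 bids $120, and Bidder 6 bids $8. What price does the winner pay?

Price paid: $130.

Ordered from highest: Bidder 3 $140; Bidder 2 $130; Bidder 5 $120; Bidder 1 $114; Bidder 4 $64; Bidder 6 $8.
Bidder 3 is the highest bidder, so Bidder 3 wins.
Under the second-price rule, the price is the second-highest bid: $130.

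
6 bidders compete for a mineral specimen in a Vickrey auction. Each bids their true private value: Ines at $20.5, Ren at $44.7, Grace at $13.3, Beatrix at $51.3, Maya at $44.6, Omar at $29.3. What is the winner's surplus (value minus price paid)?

Surplus = $6.6.

Ordered from highest: Beatrix $51.3 > Ren $44.7 > Maya $44.6 > Omar $29.3 > Ines $20.5 > Grace $13.3.
Beatrix wins with the top bid and pays the second-highest, $44.7.
Surplus = $51.3 − $44.7 = $6.6.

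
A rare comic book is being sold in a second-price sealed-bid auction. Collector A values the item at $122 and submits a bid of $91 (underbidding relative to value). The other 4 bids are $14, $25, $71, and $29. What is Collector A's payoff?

Highest competing bid: $71.
Collector A's bid $91 is the highest overall, so Collector A wins and pays the second-highest bid, $71.
Payoff = value − price = $122 − $71 = $51.

$51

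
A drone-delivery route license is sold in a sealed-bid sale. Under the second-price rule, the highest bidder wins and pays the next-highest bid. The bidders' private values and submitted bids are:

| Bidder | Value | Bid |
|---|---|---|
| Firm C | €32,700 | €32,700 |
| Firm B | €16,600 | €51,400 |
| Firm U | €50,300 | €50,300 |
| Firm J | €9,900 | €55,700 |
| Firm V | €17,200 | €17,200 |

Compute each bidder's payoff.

Sorted high to low: Firm J €55,700 > Firm B €51,400 > Firm U €50,300 > Firm C €32,700 > Firm V €17,200.
Firm J has the top bid and wins; the price is the second-highest bid, €51,400.
Firm J's payoff = €9,900 − €51,400 = -€41,500. All other bidders lose, so their payoff is 0.

Firm C €0, Firm B €0, Firm U €0, Firm J -€41,500, Firm V €0.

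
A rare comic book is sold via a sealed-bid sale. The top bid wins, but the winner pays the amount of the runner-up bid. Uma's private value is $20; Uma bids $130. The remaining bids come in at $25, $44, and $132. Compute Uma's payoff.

$0

Highest competing bid: $132.
Uma's bid $130 is not the highest, so Uma loses, pays nothing, and earns zero payoff.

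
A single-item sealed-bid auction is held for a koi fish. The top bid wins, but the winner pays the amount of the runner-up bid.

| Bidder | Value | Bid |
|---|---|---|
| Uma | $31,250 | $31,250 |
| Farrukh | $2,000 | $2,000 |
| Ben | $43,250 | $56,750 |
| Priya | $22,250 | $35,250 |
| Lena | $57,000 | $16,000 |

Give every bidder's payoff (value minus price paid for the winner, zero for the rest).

Ordered from highest: Ben $56,750; Priya $35,250; Uma $31,250; Lena $16,000; Farrukh $2,000.
Ben has the top bid and wins; the price is the second-highest bid, $35,250.
Ben's payoff = $43,250 − $35,250 = $8,000. All other bidders lose, so their payoff is 0.

Uma $0, Farrukh $0, Ben $8,000, Priya $0, Lena $0.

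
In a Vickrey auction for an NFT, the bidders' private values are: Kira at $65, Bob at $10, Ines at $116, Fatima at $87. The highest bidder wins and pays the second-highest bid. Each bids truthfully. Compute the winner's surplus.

Sorted high to low: Ines $116, then Fatima $87, then Kira $65, then Bob $10.
Ines wins with the top bid and pays the second-highest, $87.
Surplus = $116 − $87 = $29.

Surplus = $29.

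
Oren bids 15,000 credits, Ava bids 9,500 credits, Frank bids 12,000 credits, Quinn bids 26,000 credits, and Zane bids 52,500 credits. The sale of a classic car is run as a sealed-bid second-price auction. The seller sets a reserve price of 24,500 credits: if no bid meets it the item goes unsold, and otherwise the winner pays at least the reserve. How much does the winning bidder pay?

Ordered from highest: Zane 52,500 credits > Quinn 26,000 credits > Oren 15,000 credits > Frank 12,000 credits > Ava 9,500 credits.
Zane has the highest bid, so Zane wins.
The second-highest bid is 26,000 credits, which exceeds the reserve, so that sets the price.

26,000 credits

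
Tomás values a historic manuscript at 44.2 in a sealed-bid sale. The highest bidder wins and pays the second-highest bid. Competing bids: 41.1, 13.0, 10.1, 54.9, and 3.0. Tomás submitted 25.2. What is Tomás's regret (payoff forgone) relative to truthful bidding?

The highest competing bid is 54.9.
Bidding truthfully at 44.2: the top bid is 54.9 (a rival), so Tomás loses. Payoff = 0.0.
Bidding 25.2: the top bid is 54.9 (a rival), so Tomás loses. Payoff = 0.0.
Regret = truthful payoff − actual payoff = 0.0 − 0.0 = 0.0.

Regret: 0.0.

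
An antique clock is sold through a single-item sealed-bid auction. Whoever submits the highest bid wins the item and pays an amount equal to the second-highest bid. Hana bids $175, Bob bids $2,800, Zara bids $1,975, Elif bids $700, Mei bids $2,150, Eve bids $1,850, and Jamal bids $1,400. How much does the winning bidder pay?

Ranking the bids: Bob $2,800 > Mei $2,150 > Zara $1,975 > Eve $1,850 > Jamal $1,400 > Elif $700 > Hana $175.
Bob has the highest bid, so Bob wins.
The second-highest bid is $2,150, so that is what Bob pays.

$2,150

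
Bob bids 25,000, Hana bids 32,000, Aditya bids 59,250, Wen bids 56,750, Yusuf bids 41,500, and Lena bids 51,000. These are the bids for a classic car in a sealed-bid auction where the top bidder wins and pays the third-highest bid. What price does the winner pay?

Sorted high to low: Aditya 59,250 > Wen 56,750 > Lena 51,000 > Yusuf 41,500 > Hana 32,000 > Bob 25,000.
Aditya is the highest bidder, so Aditya wins.
Under the third-price rule, the price is the third-highest bid: 51,000.

Price paid: 51,000.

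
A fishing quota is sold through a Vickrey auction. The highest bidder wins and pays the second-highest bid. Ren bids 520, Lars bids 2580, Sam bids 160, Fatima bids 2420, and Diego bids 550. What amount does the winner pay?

2420

Sorted high to low: Lars 2580; Fatima 2420; Diego 550; Ren 520; Sam 160.
Lars has the highest bid, so Lars wins.
The second-highest bid is 2420, so that is what Lars pays.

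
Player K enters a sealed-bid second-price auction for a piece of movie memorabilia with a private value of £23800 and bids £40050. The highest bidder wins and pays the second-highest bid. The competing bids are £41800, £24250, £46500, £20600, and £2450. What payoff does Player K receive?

£0

Highest competing bid: £46500.
Player K's bid £40050 is not the highest, so Player K loses, pays nothing, and earns zero payoff.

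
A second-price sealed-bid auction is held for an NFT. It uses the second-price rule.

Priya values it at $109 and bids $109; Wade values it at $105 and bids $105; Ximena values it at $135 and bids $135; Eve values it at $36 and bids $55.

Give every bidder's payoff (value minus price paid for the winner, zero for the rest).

Sorted high to low: Ximena $135 > Priya $109 > Wade $105 > Eve $55.
Ximena has the top bid and wins; the price is the second-highest bid, $109.
Ximena's payoff = $135 − $109 = $26. All other bidders lose, so their payoff is 0.

Payoffs: Priya $0, Wade $0, Ximena $26, Eve $0.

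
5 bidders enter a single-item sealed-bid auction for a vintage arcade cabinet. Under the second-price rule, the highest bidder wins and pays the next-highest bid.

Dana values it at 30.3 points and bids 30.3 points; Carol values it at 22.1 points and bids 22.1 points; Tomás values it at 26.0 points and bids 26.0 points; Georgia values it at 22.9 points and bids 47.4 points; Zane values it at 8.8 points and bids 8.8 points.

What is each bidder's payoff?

Payoffs: Dana 0.0 points, Carol 0.0 points, Tomás 0.0 points, Georgia -7.4 points, Zane 0.0 points.

Ranking the bids: Georgia 47.4 points; Dana 30.3 points; Tomás 26.0 points; Carol 22.1 points; Zane 8.8 points.
Georgia has the top bid and wins; the price is the second-highest bid, 30.3 points.
Georgia's payoff = 22.9 points − 30.3 points = -7.4 points. All other bidders lose, so their payoff is 0.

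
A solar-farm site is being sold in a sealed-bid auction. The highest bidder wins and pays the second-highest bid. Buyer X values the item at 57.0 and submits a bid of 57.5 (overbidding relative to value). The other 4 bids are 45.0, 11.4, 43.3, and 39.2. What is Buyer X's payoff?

Buyer X's payoff: 12.0.

Highest competing bid: 45.0.
Buyer X's bid 57.5 is the highest overall, so Buyer X wins and pays the second-highest bid, 45.0.
Payoff = value − price = 57.0 − 45.0 = 12.0.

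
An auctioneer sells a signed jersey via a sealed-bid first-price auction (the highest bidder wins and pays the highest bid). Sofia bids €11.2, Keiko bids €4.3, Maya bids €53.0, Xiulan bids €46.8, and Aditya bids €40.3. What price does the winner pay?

Sorted high to low: Maya €53.0, then Xiulan €46.8, then Aditya €40.3, then Sofia €11.2, then Keiko €4.3.
Maya is the highest bidder, so Maya wins.
Under the first-price rule, the price is the highest bid: €53.0.

The winner pays €53.0.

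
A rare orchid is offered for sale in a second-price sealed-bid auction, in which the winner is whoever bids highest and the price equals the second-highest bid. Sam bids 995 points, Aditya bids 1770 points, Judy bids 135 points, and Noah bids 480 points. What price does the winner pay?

Ordered from highest: Aditya 1770 points > Sam 995 points > Noah 480 points > Judy 135 points.
Aditya is the highest bidder, so Aditya wins.
Under the second-price rule, the price is the second-highest bid: 995 points.

Price paid: 995 points.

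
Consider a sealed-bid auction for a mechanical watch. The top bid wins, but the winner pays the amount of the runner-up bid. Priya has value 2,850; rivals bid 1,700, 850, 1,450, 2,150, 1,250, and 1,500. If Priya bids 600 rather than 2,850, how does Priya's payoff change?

The highest competing bid is 2,150.
Bidding truthfully at 2,850: Priya has the top bid, wins, and pays the second-highest bid 2,150. Payoff = 2,850 − 2,150 = 700.
Bidding 600: the top bid is 2,150 (a rival), so Priya loses. Payoff = 0.
Change = 0 − 700 = -700.
Deviating from a truthful bid can only lose payoff in a second-price auction — never gain.

Payoff change: -700.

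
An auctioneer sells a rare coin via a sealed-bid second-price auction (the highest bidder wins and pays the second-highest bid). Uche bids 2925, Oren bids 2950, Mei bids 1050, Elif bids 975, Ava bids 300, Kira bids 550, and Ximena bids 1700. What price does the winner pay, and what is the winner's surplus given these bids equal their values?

Ranking the bids: Oren 2950 > Uche 2925 > Ximena 1700 > Mei 1050 > Elif 975 > Kira 550 > Ava 300.
Oren is the highest bidder, so Oren wins.
Under the second-price rule, the price is the second-highest bid: 2925.
Surplus = 2950 − 2925 = 25.

The winner pays 2925 for a surplus of 25.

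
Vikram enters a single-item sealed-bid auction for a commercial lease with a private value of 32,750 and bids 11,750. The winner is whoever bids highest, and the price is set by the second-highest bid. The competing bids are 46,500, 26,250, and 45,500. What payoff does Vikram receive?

0

Highest competing bid: 46,500.
Vikram's bid 11,750 is not the highest, so Vikram loses, pays nothing, and earns zero payoff.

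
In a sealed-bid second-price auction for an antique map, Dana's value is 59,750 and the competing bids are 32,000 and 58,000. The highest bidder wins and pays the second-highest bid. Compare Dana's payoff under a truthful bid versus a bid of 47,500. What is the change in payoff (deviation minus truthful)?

The highest competing bid is 58,000.
Bidding truthfully at 59,750: Dana has the top bid, wins, and pays the second-highest bid 58,000. Payoff = 59,750 − 58,000 = 1,750.
Bidding 47,500: the top bid is 58,000 (a rival), so Dana loses. Payoff = 0.
Change = 0 − 1,750 = -1,750.
This is the dominant-strategy logic: truthful bidding weakly beats any alternative.

-1,750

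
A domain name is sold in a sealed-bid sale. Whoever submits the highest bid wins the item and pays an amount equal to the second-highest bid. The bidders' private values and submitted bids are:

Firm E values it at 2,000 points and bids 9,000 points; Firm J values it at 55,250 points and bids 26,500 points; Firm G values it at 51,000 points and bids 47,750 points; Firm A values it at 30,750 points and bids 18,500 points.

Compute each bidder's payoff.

Ranking the bids: Firm G 47,750 points, then Firm J 26,500 points, then Firm A 18,500 points, then Firm E 9,000 points.
Firm G has the top bid and wins; the price is the second-highest bid, 26,500 points.
Firm G's payoff = 51,000 points − 26,500 points = 24,500 points. All other bidders lose, so their payoff is 0.

Firm E 0 points, Firm J 0 points, Firm G 24,500 points, Firm A 0 points.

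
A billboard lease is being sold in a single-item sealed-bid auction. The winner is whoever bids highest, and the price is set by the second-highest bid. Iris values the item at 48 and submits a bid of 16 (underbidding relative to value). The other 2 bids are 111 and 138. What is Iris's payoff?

0

Highest competing bid: 138.
Iris's bid 16 is not the highest, so Iris loses, pays nothing, and earns zero payoff.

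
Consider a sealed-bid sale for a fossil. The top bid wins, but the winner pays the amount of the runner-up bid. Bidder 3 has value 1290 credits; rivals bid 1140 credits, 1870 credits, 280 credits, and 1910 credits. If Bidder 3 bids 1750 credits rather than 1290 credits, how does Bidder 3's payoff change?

Change in payoff: 0 credits.

The highest competing bid is 1910 credits.
Bidding truthfully at 1290 credits: the top bid is 1910 credits (a rival), so Bidder 3 loses. Payoff = 0 credits.
Bidding 1750 credits: the top bid is 1910 credits (a rival), so Bidder 3 loses. Payoff = 0 credits.
Change = 0 credits − 0 credits = 0 credits.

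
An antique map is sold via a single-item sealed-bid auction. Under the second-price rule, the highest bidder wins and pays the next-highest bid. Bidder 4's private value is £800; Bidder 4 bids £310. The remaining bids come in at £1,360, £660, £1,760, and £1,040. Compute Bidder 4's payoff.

Highest competing bid: £1,760.
Bidder 4's bid £310 is not the highest, so Bidder 4 loses, pays nothing, and earns zero payoff.

The bidder's payoff: £0.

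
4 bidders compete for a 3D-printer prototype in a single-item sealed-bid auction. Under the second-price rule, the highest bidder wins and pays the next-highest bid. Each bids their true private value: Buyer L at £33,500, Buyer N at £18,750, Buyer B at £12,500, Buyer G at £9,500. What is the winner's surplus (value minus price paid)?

Surplus = £14,750.

Bids in descending order: Buyer L £33,500; Buyer N £18,750; Buyer B £12,500; Buyer G £9,500.
Buyer L wins with the top bid and pays the second-highest, £18,750.
Surplus = £33,500 − £18,750 = £14,750.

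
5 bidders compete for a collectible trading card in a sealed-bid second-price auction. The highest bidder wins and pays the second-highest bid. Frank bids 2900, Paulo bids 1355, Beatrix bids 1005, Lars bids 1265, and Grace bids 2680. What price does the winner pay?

Price paid: 2680.

Ranking the bids: Frank 2900 > Grace 2680 > Paulo 1355 > Lars 1265 > Beatrix 1005.
Frank has the highest bid, so Frank wins.
The second-highest bid is 2680, so that is what Frank pays.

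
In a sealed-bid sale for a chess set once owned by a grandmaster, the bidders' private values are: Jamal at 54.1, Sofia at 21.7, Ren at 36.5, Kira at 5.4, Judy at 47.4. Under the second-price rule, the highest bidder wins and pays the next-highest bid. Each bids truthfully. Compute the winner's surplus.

6.7

Ranking the bids: Jamal 54.1, then Judy 47.4, then Ren 36.5, then Sofia 21.7, then Kira 5.4.
Jamal wins with the top bid and pays the second-highest, 47.4.
Surplus = 54.1 − 47.4 = 6.7.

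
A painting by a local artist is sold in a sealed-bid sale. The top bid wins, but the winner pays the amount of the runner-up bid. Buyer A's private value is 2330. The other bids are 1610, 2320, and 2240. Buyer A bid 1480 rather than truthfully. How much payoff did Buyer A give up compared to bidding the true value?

10

The highest competing bid is 2320.
Bidding truthfully at 2330: Buyer A has the top bid, wins, and pays the second-highest bid 2320. Payoff = 2330 − 2320 = 10.
Bidding 1480: the top bid is 2320 (a rival), so Buyer A loses. Payoff = 0.
Regret = truthful payoff − actual payoff = 10 − 0 = 10.
This is the dominant-strategy logic: truthful bidding weakly beats any alternative.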